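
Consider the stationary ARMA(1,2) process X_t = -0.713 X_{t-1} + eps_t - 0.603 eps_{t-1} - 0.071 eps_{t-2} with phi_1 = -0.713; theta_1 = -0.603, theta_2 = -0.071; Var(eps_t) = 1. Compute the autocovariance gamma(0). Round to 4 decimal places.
\gamma(0) = 4.2619

Multiply the model equation by X_{t-k} and take expectations. With theta_0 = psi_0 = 1 and psi_j the MA(infinity) weights, this gives
  gamma(k) - sum_i phi_i gamma(k-i) = c_k,
  c_k = sigma^2 * sum_{j=k..q} theta_j psi_{j-k}   (c_k = 0 for k > q),
using gamma(-m) = gamma(m).
psi-weights needed (psi_j = theta_j + sum_i phi_i psi_{j-i}):
  psi_1 = theta_1 + phi_1 = -0.603 + (-0.713) = -1.316
  psi_2 = theta_2 + phi_1 psi_1 = -0.071 + (-0.713)(-1.316) = 0.867308
Right-hand sides:
  c_0 = sigma^2 (1 + theta_1 psi_1 + theta_2 psi_2) = 1 * (1 + (-0.603)(-1.316) + (-0.071)(0.867308)) = 1 * 1.731969 = 1.731969
  c_1 = sigma^2 (theta_1 + theta_2 psi_1) = 1 * (-0.603 + (-0.071)(-1.316)) = -0.509564
  c_2 = sigma^2 theta_2 = 1 * (-0.071) = -0.071
Equations for k = 0 and k = 1 (AR order 1):
  gamma(0) = phi_1 gamma(1) + c_0
  gamma(1) = phi_1 gamma(0) + c_1
Substituting the second into the first: gamma(0) (1 - phi_1^2) = c_0 + phi_1 c_1, so
  gamma(0) = (c_0 + phi_1 c_1) / (1 - phi_1^2) = (1.731969 + (-0.713)(-0.509564)) / (1 - (-0.713)^2) = 2.095288 / 0.491631 = 4.261912.
Therefore gamma(0) = 4.2619 (to 4 decimal places).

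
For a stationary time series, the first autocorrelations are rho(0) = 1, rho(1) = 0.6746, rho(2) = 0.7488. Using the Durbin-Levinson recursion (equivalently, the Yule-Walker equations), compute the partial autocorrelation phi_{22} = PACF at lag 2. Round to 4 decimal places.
\phi_{22} = 0.5390

The PACF at lag k is phi_{kk}, the last component of the solution
to the Yule-Walker system G_k phi = r_k where
  (G_k)_{ij} = rho(|i - j|), (r_k)_i = rho(i), i,j = 1..k.
Equivalently, Durbin-Levinson gives phi_{kk} iteratively:
  phi_{11} = rho(1)
  phi_{kk} = [rho(k) - sum_{j=1..k-1} phi_{k-1,j} rho(k-j)]
            / [1 - sum_{j=1..k-1} phi_{k-1,j} rho(j)],
  phi_{k,j} = phi_{k-1,j} - phi_{kk} phi_{k-1,k-j},  j = 1..k-1.
Step k = 1:
  phi_11 = rho(1) = 0.6746.
Step k = 2:
  phi_22 = [rho(2) - phi_11 rho(1)] / [1 - phi_11 rho(1)] = [0.7488 - (0.6746)(0.6746)] / [1 - (0.6746)(0.6746)]
         = 0.29371484 / 0.54491484 = 0.539.
Therefore phi_{22} = 0.5390.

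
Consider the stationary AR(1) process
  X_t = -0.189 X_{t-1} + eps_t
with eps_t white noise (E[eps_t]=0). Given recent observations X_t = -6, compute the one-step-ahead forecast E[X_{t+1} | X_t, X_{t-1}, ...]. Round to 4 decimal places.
E[X_{t+1} \mid \mathcal F_t] = 1.1340

For an AR(p) model X_t = c + sum_i phi_i X_{t-i} + eps_t, the
one-step-ahead conditional mean is
  E[X_{t+1} | X_t, ...] = c + sum_i phi_i X_{t+1-i}.
Substitute known values:
  E[X_{t+1} | ...] = (-0.189) * (-6)
                   = 1.1340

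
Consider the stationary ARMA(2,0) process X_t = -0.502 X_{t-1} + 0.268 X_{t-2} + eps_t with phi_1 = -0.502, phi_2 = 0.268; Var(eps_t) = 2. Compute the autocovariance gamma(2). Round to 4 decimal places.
\gamma(2) = 2.4907

Multiply the model equation by X_{t-k} and take expectations. With theta_0 = psi_0 = 1 and psi_j the MA(infinity) weights, this gives
  gamma(k) - sum_i phi_i gamma(k-i) = c_k,
  c_k = sigma^2 * sum_{j=k..q} theta_j psi_{j-k}   (c_k = 0 for k > q),
using gamma(-m) = gamma(m).
Pure AR (q = 0): c_0 = sigma^2 = 2, c_k = 0 for k >= 1.
Equations for k = 0, 1, 2 (AR order 2, c_2 = 0):
  (E0) gamma(0) = phi_1 gamma(1) + phi_2 gamma(2) + c_0
  (E1) gamma(1) = phi_1 gamma(0) + phi_2 gamma(1) + c_1
  (E2) gamma(2) = phi_1 gamma(1) + phi_2 gamma(0)
From (E1): gamma(1) = A gamma(0) + B with
  A = phi_1 / (1 - phi_2) = -0.502 / 0.732 = -0.685792,   B = c_1 / (1 - phi_2) = 0 / 0.732 = 0.
Insert (E2) into (E0): gamma(0) (1 - phi_2^2) = phi_1 (1 + phi_2) gamma(1) + c_0.
  phi_1 (1 + phi_2) = (-0.502)(1.268) = -0.636536,   1 - phi_2^2 = 0.928176.
Replace gamma(1) by A gamma(0) + B and collect gamma(0):
  gamma(0) [0.928176 - (-0.636536)(-0.685792)] = c_0 = 2
  gamma(0) * 0.491644 = 2
  gamma(0) = 2 / 0.491644 = 4.06798.
  gamma(1) = A gamma(0) = (-0.685792)(4.06798) = -2.78979.
  gamma(2) = phi_1 gamma(1) + phi_2 gamma(0) = (-0.502)(-2.78979) + (0.268)(4.06798) = 2.490693.
Therefore gamma(2) = 2.4907 (to 4 decimal places).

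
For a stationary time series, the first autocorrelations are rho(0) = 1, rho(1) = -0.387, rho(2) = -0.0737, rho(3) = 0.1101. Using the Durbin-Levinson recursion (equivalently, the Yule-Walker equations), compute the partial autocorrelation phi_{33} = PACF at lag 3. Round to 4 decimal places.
\phi_{33} = -0.0349

The PACF at lag k is phi_{kk}, the last component of the solution
to the Yule-Walker system G_k phi = r_k where
  (G_k)_{ij} = rho(|i - j|), (r_k)_i = rho(i), i,j = 1..k.
Equivalently, Durbin-Levinson gives phi_{kk} iteratively:
  phi_{11} = rho(1)
  phi_{kk} = [rho(k) - sum_{j=1..k-1} phi_{k-1,j} rho(k-j)]
            / [1 - sum_{j=1..k-1} phi_{k-1,j} rho(j)],
  phi_{k,j} = phi_{k-1,j} - phi_{kk} phi_{k-1,k-j},  j = 1..k-1.
Step k = 1:
  phi_11 = rho(1) = -0.387.
Step k = 2:
  phi_22 = [rho(2) - phi_11 rho(1)] / [1 - phi_11 rho(1)] = [-0.0737 - (-0.387)(-0.387)] / [1 - (-0.387)(-0.387)]
         = -0.223469 / 0.850231 = -0.262833.
  Update: phi_21 = phi_11 - phi_22 phi_11 = -0.387 - (-0.262833)(-0.387) = -0.488716.
Step k = 3:
  phi_33 = [rho(3) - phi_21 rho(2) - phi_22 rho(1)] / [1 - phi_21 rho(1) - phi_22 rho(2)]
    numerator   = 0.1101 - (-0.488716)(-0.0737) - (-0.262833)(-0.387) = -0.02763488
    denominator = 1 - (-0.488716)(-0.387) - (-0.262833)(-0.0737) = 0.79149591
  phi_33 = -0.02763488 / 0.79149591 = -0.0349.
Therefore phi_{33} = -0.0349.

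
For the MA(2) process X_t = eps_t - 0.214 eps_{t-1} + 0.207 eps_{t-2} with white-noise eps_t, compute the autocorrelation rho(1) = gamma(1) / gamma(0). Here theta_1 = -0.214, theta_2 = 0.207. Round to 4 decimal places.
\rho(1) = -0.2373

For an MA(q) process with theta_0 = 1, the autocovariance is
  gamma(k) = sigma^2 * sum_{i=0..q-k} theta_i * theta_{i+k},
and rho(k) = gamma(k) / gamma(0). Sigma^2 cancels.
  numerator   = (1)*(-0.214) + (-0.214)*(0.207) = -0.258298.
  denominator = (1)^2 + (-0.214)^2 + (0.207)^2 = 1.088645.
  rho(1) = -0.258298 / 1.088645 = -0.2373.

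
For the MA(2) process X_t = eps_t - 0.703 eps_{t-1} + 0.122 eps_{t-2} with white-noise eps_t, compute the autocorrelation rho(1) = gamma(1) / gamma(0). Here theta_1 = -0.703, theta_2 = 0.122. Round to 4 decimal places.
\rho(1) = -0.5227

For an MA(q) process with theta_0 = 1, the autocovariance is
  gamma(k) = sigma^2 * sum_{i=0..q-k} theta_i * theta_{i+k},
and rho(k) = gamma(k) / gamma(0). Sigma^2 cancels.
  numerator   = (1)*(-0.703) + (-0.703)*(0.122) = -0.788766.
  denominator = (1)^2 + (-0.703)^2 + (0.122)^2 = 1.509093.
  rho(1) = -0.788766 / 1.509093 = -0.5227.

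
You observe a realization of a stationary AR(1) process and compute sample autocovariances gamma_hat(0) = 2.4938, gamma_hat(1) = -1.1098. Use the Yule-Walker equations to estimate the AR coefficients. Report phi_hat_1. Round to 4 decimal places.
\hat\phi_{1} = -0.4450

The Yule-Walker equations for an AR(p) process read, in matrix form,
  Gamma_p phi = r_p,   with   (Gamma_p)_{ij} = gamma(|i - j|),
                       (r_p)_i = gamma(i),   i,j = 1..p.
Substitute the sample gammas (Toeplitz matrix and right-hand side of size 1):
  Gamma_p = [[2.4938]]
  r_p     = [-1.1098]
With p = 1 this is the single equation gamma(0) phi_1 = gamma(1):
  phi_hat_1 = gamma(1) / gamma(0) = -1.1098 / 2.4938 = -0.4450.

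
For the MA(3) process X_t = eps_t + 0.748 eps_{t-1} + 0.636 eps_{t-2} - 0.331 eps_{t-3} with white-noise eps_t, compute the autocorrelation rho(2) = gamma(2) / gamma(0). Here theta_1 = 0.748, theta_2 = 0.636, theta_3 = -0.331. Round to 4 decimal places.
\rho(2) = 0.1873

For an MA(q) process with theta_0 = 1, the autocovariance is
  gamma(k) = sigma^2 * sum_{i=0..q-k} theta_i * theta_{i+k},
and rho(k) = gamma(k) / gamma(0). Sigma^2 cancels.
  numerator   = (1)*(0.636) + (0.748)*(-0.331) = 0.388412.
  denominator = (1)^2 + (0.748)^2 + (0.636)^2 + (-0.331)^2 = 2.073561.
  rho(2) = 0.388412 / 2.073561 = 0.1873.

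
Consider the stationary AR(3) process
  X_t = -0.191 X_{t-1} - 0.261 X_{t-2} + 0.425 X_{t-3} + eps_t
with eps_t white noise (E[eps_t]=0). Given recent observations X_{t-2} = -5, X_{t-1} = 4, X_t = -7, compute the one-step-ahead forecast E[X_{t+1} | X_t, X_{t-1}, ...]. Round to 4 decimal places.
E[X_{t+1} \mid \mathcal F_t] = -1.8320

For an AR(p) model X_t = c + sum_i phi_i X_{t-i} + eps_t, the
one-step-ahead conditional mean is
  E[X_{t+1} | X_t, ...] = c + sum_i phi_i X_{t+1-i}.
Substitute known values:
  E[X_{t+1} | ...] = (-0.191) * (-7) + (-0.261) * (4) + (0.425) * (-5)
                   = -1.8320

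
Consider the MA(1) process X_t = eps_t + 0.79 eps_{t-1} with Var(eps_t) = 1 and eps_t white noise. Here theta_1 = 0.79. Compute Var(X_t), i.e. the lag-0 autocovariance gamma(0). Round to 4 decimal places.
\gamma(0) = 1.6241

For an MA(q) process X_t = eps_t + sum_i theta_i eps_{t-i} with
Var(eps_t) = sigma^2, the variance is
  gamma(0) = sigma^2 * (1 + sum_i theta_i^2).
  sum_i theta_i^2 = (0.79)^2 = 0.6241.
  gamma(0) = 1 * (1 + 0.6241) = 1 * 1.6241 = 1.6241.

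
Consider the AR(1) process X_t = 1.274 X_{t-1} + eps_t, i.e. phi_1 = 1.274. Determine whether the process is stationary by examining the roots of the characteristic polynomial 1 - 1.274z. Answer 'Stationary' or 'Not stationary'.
\text{Not stationary}

The AR(p) characteristic polynomial is P(z) = 1 - 1.274z.
Stationarity requires all roots to lie outside the unit circle, i.e. |z| > 1 for every root.
This is linear in z: 1 + (-1.274) z = 0  =>  z = -1/(-1.274) = 0.784929,  |z| = 0.784929.
Moduli of all roots: 0.7849.
All moduli strictly greater than 1? No.
Verdict: Not stationary.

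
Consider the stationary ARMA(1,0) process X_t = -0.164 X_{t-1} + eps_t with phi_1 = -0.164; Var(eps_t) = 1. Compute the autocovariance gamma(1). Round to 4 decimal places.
\gamma(1) = -0.1685

Multiply the model equation by X_{t-k} and take expectations. With theta_0 = psi_0 = 1 and psi_j the MA(infinity) weights, this gives
  gamma(k) - sum_i phi_i gamma(k-i) = c_k,
  c_k = sigma^2 * sum_{j=k..q} theta_j psi_{j-k}   (c_k = 0 for k > q),
using gamma(-m) = gamma(m).
Pure AR (q = 0): c_0 = sigma^2 = 1, c_k = 0 for k >= 1.
Equations for k = 0 and k = 1 (AR order 1):
  gamma(0) = phi_1 gamma(1) + c_0
  gamma(1) = phi_1 gamma(0) + c_1
Substituting the second into the first: gamma(0) (1 - phi_1^2) = c_0 + phi_1 c_1, so
  gamma(0) = c_0 / (1 - phi_1^2) = 1 / (1 - (-0.164)^2) = 1 / 0.973104 = 1.027639.
  gamma(1) = phi_1 gamma(0) = (-0.164)(1.027639) = -0.168533.
Therefore gamma(1) = -0.1685 (to 4 decimal places).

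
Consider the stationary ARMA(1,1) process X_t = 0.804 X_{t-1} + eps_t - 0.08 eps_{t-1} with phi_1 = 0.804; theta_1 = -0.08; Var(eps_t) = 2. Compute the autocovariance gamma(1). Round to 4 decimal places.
\gamma(1) = 3.8318

Multiply the model equation by X_{t-k} and take expectations. With theta_0 = psi_0 = 1 and psi_j the MA(infinity) weights, this gives
  gamma(k) - sum_i phi_i gamma(k-i) = c_k,
  c_k = sigma^2 * sum_{j=k..q} theta_j psi_{j-k}   (c_k = 0 for k > q),
using gamma(-m) = gamma(m).
psi-weights needed (psi_j = theta_j + sum_i phi_i psi_{j-i}):
  psi_1 = theta_1 + phi_1 = -0.08 + (0.804) = 0.724
Right-hand sides:
  c_0 = sigma^2 (1 + theta_1 psi_1) = 2 * (1 + (-0.08)(0.724)) = 2 * 0.94208 = 1.88416
  c_1 = sigma^2 theta_1 = 2 * (-0.08) = -0.16
  c_2 = 0
Equations for k = 0 and k = 1 (AR order 1):
  gamma(0) = phi_1 gamma(1) + c_0
  gamma(1) = phi_1 gamma(0) + c_1
Substituting the second into the first: gamma(0) (1 - phi_1^2) = c_0 + phi_1 c_1, so
  gamma(0) = (c_0 + phi_1 c_1) / (1 - phi_1^2) = (1.88416 + (0.804)(-0.16)) / (1 - (0.804)^2) = 1.75552 / 0.353584 = 4.964931.
  gamma(1) = phi_1 gamma(0) + c_1 = (0.804)(4.964931) + (-0.16) = 3.831804.
Therefore gamma(1) = 3.8318 (to 4 decimal places).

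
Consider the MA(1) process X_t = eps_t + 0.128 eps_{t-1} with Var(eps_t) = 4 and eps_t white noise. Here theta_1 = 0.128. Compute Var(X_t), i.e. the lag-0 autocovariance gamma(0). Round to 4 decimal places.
\gamma(0) = 4.0655

For an MA(q) process X_t = eps_t + sum_i theta_i eps_{t-i} with
Var(eps_t) = sigma^2, the variance is
  gamma(0) = sigma^2 * (1 + sum_i theta_i^2).
  sum_i theta_i^2 = (0.128)^2 = 0.016384.
  gamma(0) = 4 * (1 + 0.016384) = 4 * 1.016384 = 4.065536, which rounds to 4.0655.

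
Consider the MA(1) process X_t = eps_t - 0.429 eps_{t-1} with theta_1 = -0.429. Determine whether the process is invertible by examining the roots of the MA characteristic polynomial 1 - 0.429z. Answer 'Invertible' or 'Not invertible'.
\text{Invertible}

The MA(q) characteristic polynomial is P(z) = 1 - 0.429z.
Invertibility requires all roots to lie outside the unit circle, i.e. |z| > 1 for every root.
This is linear in z: 1 + (-0.429) z = 0  =>  z = -1/(-0.429) = 2.331002,  |z| = 2.331002.
Moduli of all roots: 2.3310.
All moduli strictly greater than 1? Yes.
Verdict: Invertible.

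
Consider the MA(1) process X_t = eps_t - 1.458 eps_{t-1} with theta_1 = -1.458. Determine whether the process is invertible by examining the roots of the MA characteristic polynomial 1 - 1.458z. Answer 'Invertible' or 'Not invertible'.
\text{Not invertible}

The MA(q) characteristic polynomial is P(z) = 1 - 1.458z.
Invertibility requires all roots to lie outside the unit circle, i.e. |z| > 1 for every root.
This is linear in z: 1 + (-1.458) z = 0  =>  z = -1/(-1.458) = 0.685871,  |z| = 0.685871.
Moduli of all roots: 0.6859.
All moduli strictly greater than 1? No.
Verdict: Not invertible.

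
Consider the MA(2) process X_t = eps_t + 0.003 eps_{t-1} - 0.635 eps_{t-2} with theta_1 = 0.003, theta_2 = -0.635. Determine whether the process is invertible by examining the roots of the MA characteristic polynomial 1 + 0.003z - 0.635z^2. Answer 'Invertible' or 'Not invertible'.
\text{Invertible}

The MA(q) characteristic polynomial is P(z) = 1 + 0.003z - 0.635z^2.
Invertibility requires all roots to lie outside the unit circle, i.e. |z| > 1 for every root.
Set 1 + (0.003) z + (-0.635) z^2 = 0, i.e. a z^2 + b z + c = 0 with a = -0.635, b = 0.003, c = 1.
Discriminant D = b^2 - 4ac = (0.003)^2 - 4*(-0.635)*1 = 0.000009 - (-2.54) = 2.540009.
D >= 0, so the roots are real: z = (-b +/- sqrt(D)) / (2a) = (-0.003 +/- 1.593741) / (-1.27).
  z_1 = (-0.003 + 1.593741) / (-1.27) = -1.2526,   |z_1| = 1.2526.
  z_2 = (-0.003 - 1.593741) / (-1.27) = 1.2573,   |z_2| = 1.2573.
Moduli of all roots: 1.2526, 1.2573.
All moduli strictly greater than 1? Yes.
Verdict: Invertible.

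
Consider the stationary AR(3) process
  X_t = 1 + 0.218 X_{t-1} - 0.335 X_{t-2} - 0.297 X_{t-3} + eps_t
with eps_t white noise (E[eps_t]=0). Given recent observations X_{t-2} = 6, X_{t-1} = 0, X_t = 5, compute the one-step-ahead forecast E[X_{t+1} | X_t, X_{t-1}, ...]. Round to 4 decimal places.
E[X_{t+1} \mid \mathcal F_t] = 0.3080

For an AR(p) model X_t = c + sum_i phi_i X_{t-i} + eps_t, the
one-step-ahead conditional mean is
  E[X_{t+1} | X_t, ...] = c + sum_i phi_i X_{t+1-i}.
Substitute known values:
  E[X_{t+1} | ...] = 1 + (0.218) * (5) + (-0.335) * (0) + (-0.297) * (6)
                   = 0.3080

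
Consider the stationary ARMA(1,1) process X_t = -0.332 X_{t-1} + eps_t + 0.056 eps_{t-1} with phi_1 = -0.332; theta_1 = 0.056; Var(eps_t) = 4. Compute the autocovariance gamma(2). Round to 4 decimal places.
\gamma(2) = 0.4043

Multiply the model equation by X_{t-k} and take expectations. With theta_0 = psi_0 = 1 and psi_j the MA(infinity) weights, this gives
  gamma(k) - sum_i phi_i gamma(k-i) = c_k,
  c_k = sigma^2 * sum_{j=k..q} theta_j psi_{j-k}   (c_k = 0 for k > q),
using gamma(-m) = gamma(m).
psi-weights needed (psi_j = theta_j + sum_i phi_i psi_{j-i}):
  psi_1 = theta_1 + phi_1 = 0.056 + (-0.332) = -0.276
Right-hand sides:
  c_0 = sigma^2 (1 + theta_1 psi_1) = 4 * (1 + (0.056)(-0.276)) = 4 * 0.984544 = 3.938176
  c_1 = sigma^2 theta_1 = 4 * (0.056) = 0.224
  c_2 = 0
Equations for k = 0 and k = 1 (AR order 1):
  gamma(0) = phi_1 gamma(1) + c_0
  gamma(1) = phi_1 gamma(0) + c_1
Substituting the second into the first: gamma(0) (1 - phi_1^2) = c_0 + phi_1 c_1, so
  gamma(0) = (c_0 + phi_1 c_1) / (1 - phi_1^2) = (3.938176 + (-0.332)(0.224)) / (1 - (-0.332)^2) = 3.863808 / 0.889776 = 4.34245.
  gamma(1) = phi_1 gamma(0) + c_1 = (-0.332)(4.34245) + (0.224) = -1.217693.
For k = 2 (> q): gamma(2) = phi_1 gamma(1) = (-0.332)(-1.217693) = 0.404274.
Therefore gamma(2) = 0.4043 (to 4 decimal places).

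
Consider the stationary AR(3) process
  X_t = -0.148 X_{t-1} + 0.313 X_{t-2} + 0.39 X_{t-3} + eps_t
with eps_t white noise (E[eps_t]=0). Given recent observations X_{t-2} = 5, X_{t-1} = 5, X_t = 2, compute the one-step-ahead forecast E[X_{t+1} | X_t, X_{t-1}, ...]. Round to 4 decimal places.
E[X_{t+1} \mid \mathcal F_t] = 3.2190

For an AR(p) model X_t = c + sum_i phi_i X_{t-i} + eps_t, the
one-step-ahead conditional mean is
  E[X_{t+1} | X_t, ...] = c + sum_i phi_i X_{t+1-i}.
Substitute known values:
  E[X_{t+1} | ...] = (-0.148) * (2) + (0.313) * (5) + (0.39) * (5)
                   = 3.2190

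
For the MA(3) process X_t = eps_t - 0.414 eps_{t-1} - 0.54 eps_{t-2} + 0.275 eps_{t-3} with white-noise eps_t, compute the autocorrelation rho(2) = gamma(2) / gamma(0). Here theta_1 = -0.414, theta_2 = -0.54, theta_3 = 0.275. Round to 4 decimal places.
\rho(2) = -0.4250

For an MA(q) process with theta_0 = 1, the autocovariance is
  gamma(k) = sigma^2 * sum_{i=0..q-k} theta_i * theta_{i+k},
and rho(k) = gamma(k) / gamma(0). Sigma^2 cancels.
  numerator   = (1)*(-0.54) + (-0.414)*(0.275) = -0.65385.
  denominator = (1)^2 + (-0.414)^2 + (-0.54)^2 + (0.275)^2 = 1.538621.
  rho(2) = -0.65385 / 1.538621 = -0.4250.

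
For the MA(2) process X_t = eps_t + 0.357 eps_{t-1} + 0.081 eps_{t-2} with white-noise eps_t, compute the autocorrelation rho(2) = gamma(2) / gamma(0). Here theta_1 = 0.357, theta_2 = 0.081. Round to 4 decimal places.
\rho(2) = 0.0714

For an MA(q) process with theta_0 = 1, the autocovariance is
  gamma(k) = sigma^2 * sum_{i=0..q-k} theta_i * theta_{i+k},
and rho(k) = gamma(k) / gamma(0). Sigma^2 cancels.
  numerator   = (1)*(0.081) = 0.081.
  denominator = (1)^2 + (0.357)^2 + (0.081)^2 = 1.13401.
  rho(2) = 0.081 / 1.13401 = 0.0714.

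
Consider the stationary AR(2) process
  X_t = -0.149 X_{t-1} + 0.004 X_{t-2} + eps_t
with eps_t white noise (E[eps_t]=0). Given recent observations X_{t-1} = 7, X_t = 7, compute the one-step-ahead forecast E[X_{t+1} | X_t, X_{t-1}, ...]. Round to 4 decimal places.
E[X_{t+1} \mid \mathcal F_t] = -1.0150

For an AR(p) model X_t = c + sum_i phi_i X_{t-i} + eps_t, the
one-step-ahead conditional mean is
  E[X_{t+1} | X_t, ...] = c + sum_i phi_i X_{t+1-i}.
Substitute known values:
  E[X_{t+1} | ...] = (-0.149) * (7) + (0.004) * (7)
                   = -1.0150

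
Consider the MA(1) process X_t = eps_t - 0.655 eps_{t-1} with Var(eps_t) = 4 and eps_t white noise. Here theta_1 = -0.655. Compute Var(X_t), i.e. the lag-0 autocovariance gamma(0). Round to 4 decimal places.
\gamma(0) = 5.7161

For an MA(q) process X_t = eps_t + sum_i theta_i eps_{t-i} with
Var(eps_t) = sigma^2, the variance is
  gamma(0) = sigma^2 * (1 + sum_i theta_i^2).
  sum_i theta_i^2 = (-0.655)^2 = 0.429025.
  gamma(0) = 4 * (1 + 0.429025) = 4 * 1.429025 = 5.7161.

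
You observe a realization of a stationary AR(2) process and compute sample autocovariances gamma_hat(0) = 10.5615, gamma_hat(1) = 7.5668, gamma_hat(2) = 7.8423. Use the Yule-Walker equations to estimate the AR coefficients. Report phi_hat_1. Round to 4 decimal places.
\hat\phi_{1} = 0.3790

The Yule-Walker equations for an AR(p) process read, in matrix form,
  Gamma_p phi = r_p,   with   (Gamma_p)_{ij} = gamma(|i - j|),
                       (r_p)_i = gamma(i),   i,j = 1..p.
Substitute the sample gammas (Toeplitz matrix and right-hand side of size 2):
  Gamma_p = [[10.5615, 7.5668], [7.5668, 10.5615]]
  r_p     = [7.5668, 7.8423]
Written out:
  10.5615 phi_1 + 7.5668 phi_2 = 7.5668
  7.5668 phi_1 + 10.5615 phi_2 = 7.8423
Solve by Cramer's rule:
  det = gamma(0)^2 - gamma(1)^2 = (10.5615)^2 - (7.5668)^2 = 111.54528225 - 57.25646224 = 54.28882001
  phi_hat_1 = [gamma(1) gamma(0) - gamma(1) gamma(2)] / det = [(7.5668)(10.5615) - (7.5668)(7.8423)] / 54.28882001 = 20.57564256 / 54.28882001 = 0.379
  phi_hat_2 = [gamma(0) gamma(2) - gamma(1)^2] / det = [(10.5615)(7.8423) - (7.5668)^2] / 54.28882001 = 25.56998921 / 54.28882001 = 0.471
So phi_hat = [0.3790, 0.4710].
Therefore phi_hat_1 = 0.3790.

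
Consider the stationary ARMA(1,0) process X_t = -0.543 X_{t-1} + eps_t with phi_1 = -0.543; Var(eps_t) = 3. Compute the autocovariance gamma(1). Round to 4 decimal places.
\gamma(1) = -2.3101

Multiply the model equation by X_{t-k} and take expectations. With theta_0 = psi_0 = 1 and psi_j the MA(infinity) weights, this gives
  gamma(k) - sum_i phi_i gamma(k-i) = c_k,
  c_k = sigma^2 * sum_{j=k..q} theta_j psi_{j-k}   (c_k = 0 for k > q),
using gamma(-m) = gamma(m).
Pure AR (q = 0): c_0 = sigma^2 = 3, c_k = 0 for k >= 1.
Equations for k = 0 and k = 1 (AR order 1):
  gamma(0) = phi_1 gamma(1) + c_0
  gamma(1) = phi_1 gamma(0) + c_1
Substituting the second into the first: gamma(0) (1 - phi_1^2) = c_0 + phi_1 c_1, so
  gamma(0) = c_0 / (1 - phi_1^2) = 3 / (1 - (-0.543)^2) = 3 / 0.705151 = 4.254408.
  gamma(1) = phi_1 gamma(0) = (-0.543)(4.254408) = -2.310144.
Therefore gamma(1) = -2.3101 (to 4 decimal places).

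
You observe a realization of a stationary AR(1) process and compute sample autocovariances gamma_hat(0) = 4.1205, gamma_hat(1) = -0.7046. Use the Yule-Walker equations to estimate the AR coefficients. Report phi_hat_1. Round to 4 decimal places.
\hat\phi_{1} = -0.1710

The Yule-Walker equations for an AR(p) process read, in matrix form,
  Gamma_p phi = r_p,   with   (Gamma_p)_{ij} = gamma(|i - j|),
                       (r_p)_i = gamma(i),   i,j = 1..p.
Substitute the sample gammas (Toeplitz matrix and right-hand side of size 1):
  Gamma_p = [[4.1205]]
  r_p     = [-0.7046]
With p = 1 this is the single equation gamma(0) phi_1 = gamma(1):
  phi_hat_1 = gamma(1) / gamma(0) = -0.7046 / 4.1205 = -0.1710.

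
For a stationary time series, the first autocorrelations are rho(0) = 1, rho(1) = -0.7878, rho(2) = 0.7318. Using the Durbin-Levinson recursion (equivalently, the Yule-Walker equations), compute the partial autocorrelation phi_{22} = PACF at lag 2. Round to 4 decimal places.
\phi_{22} = 0.2930

The PACF at lag k is phi_{kk}, the last component of the solution
to the Yule-Walker system G_k phi = r_k where
  (G_k)_{ij} = rho(|i - j|), (r_k)_i = rho(i), i,j = 1..k.
Equivalently, Durbin-Levinson gives phi_{kk} iteratively:
  phi_{11} = rho(1)
  phi_{kk} = [rho(k) - sum_{j=1..k-1} phi_{k-1,j} rho(k-j)]
            / [1 - sum_{j=1..k-1} phi_{k-1,j} rho(j)],
  phi_{k,j} = phi_{k-1,j} - phi_{kk} phi_{k-1,k-j},  j = 1..k-1.
Step k = 1:
  phi_11 = rho(1) = -0.7878.
Step k = 2:
  phi_22 = [rho(2) - phi_11 rho(1)] / [1 - phi_11 rho(1)] = [0.7318 - (-0.7878)(-0.7878)] / [1 - (-0.7878)(-0.7878)]
         = 0.11117116 / 0.37937116 = 0.293.
Therefore phi_{22} = 0.2930.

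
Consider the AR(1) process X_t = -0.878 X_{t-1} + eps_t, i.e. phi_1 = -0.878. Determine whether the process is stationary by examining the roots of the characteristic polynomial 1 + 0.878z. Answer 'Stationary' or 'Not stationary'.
\text{Stationary}

The AR(p) characteristic polynomial is P(z) = 1 + 0.878z.
Stationarity requires all roots to lie outside the unit circle, i.e. |z| > 1 for every root.
This is linear in z: 1 + (0.878) z = 0  =>  z = -1/(0.878) = -1.138952,  |z| = 1.138952.
Moduli of all roots: 1.1390.
All moduli strictly greater than 1? Yes.
Verdict: Stationary.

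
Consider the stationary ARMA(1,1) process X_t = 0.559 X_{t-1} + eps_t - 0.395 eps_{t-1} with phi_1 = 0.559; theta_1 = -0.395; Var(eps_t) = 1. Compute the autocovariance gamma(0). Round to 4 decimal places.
\gamma(0) = 1.0391

Multiply the model equation by X_{t-k} and take expectations. With theta_0 = psi_0 = 1 and psi_j the MA(infinity) weights, this gives
  gamma(k) - sum_i phi_i gamma(k-i) = c_k,
  c_k = sigma^2 * sum_{j=k..q} theta_j psi_{j-k}   (c_k = 0 for k > q),
using gamma(-m) = gamma(m).
psi-weights needed (psi_j = theta_j + sum_i phi_i psi_{j-i}):
  psi_1 = theta_1 + phi_1 = -0.395 + (0.559) = 0.164
Right-hand sides:
  c_0 = sigma^2 (1 + theta_1 psi_1) = 1 * (1 + (-0.395)(0.164)) = 1 * 0.93522 = 0.93522
  c_1 = sigma^2 theta_1 = 1 * (-0.395) = -0.395
  c_2 = 0
Equations for k = 0 and k = 1 (AR order 1):
  gamma(0) = phi_1 gamma(1) + c_0
  gamma(1) = phi_1 gamma(0) + c_1
Substituting the second into the first: gamma(0) (1 - phi_1^2) = c_0 + phi_1 c_1, so
  gamma(0) = (c_0 + phi_1 c_1) / (1 - phi_1^2) = (0.93522 + (0.559)(-0.395)) / (1 - (0.559)^2) = 0.714415 / 0.687519 = 1.03912.
Therefore gamma(0) = 1.0391 (to 4 decimal places).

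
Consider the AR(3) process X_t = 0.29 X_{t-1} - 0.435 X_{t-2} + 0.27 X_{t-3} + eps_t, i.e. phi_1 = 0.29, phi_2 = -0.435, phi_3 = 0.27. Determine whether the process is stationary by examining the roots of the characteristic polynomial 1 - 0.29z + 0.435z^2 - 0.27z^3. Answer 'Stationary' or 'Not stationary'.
\text{Stationary}

The AR(p) characteristic polynomial is P(z) = 1 - 0.29z + 0.435z^2 - 0.27z^3.
Stationarity requires all roots to lie outside the unit circle, i.e. |z| > 1 for every root.
Degree 3: look for a simple real root z0 first, then factor out (1 - z/z0) and solve the remaining quadratic.
Testing z0 = 2: P(2) = 1 + (-0.29)(2) + (0.435)(2)^2 + (-0.27)(2)^3
  = 1 + (-0.58) + (1.74) + (-2.16) = 0.  So z_0 = 2 is a root, |z_0| = 2.
Divide out the factor (1 - 0.5 z) = (1 - z/z0) (since 1/z0 = 0.5):
  P(z) = (1 - 0.5 z)(1 + (0.21) z + (0.54) z^2)
  [check: z-coef 0.21 - (0.5) = -0.29; z^2-coef 0.54 - (0.5)(0.21) = 0.435; z^3-coef -(0.5)(0.54) = -0.27.]
Remaining roots from the quadratic factor 1 + (0.21) z + (0.54) z^2:
  Set 1 + (0.21) z + (0.54) z^2 = 0, i.e. a z^2 + b z + c = 0 with a = 0.54, b = 0.21, c = 1.
  Discriminant D = b^2 - 4ac = (0.21)^2 - 4*(0.54)*1 = 0.0441 - (2.16) = -2.1159.
  D < 0, so the roots are the complex-conjugate pair z = (-b +/- i sqrt(-D)) / (2a) = -0.1944 +/- 1.3469i.
  For a conjugate pair |z|^2 = z * conj(z) = (product of roots) = c/a = 1/(0.54) = 1.851852, so |z| = sqrt(1.851852) = 1.3608 for both roots.
Moduli of all roots: 2.0000, 1.3608, 1.3608.
All moduli strictly greater than 1? Yes.
Verdict: Stationary.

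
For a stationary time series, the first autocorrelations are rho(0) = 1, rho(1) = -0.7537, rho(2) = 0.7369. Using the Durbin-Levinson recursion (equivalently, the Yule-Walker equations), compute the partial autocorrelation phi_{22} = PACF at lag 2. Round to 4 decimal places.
\phi_{22} = 0.3909

The PACF at lag k is phi_{kk}, the last component of the solution
to the Yule-Walker system G_k phi = r_k where
  (G_k)_{ij} = rho(|i - j|), (r_k)_i = rho(i), i,j = 1..k.
Equivalently, Durbin-Levinson gives phi_{kk} iteratively:
  phi_{11} = rho(1)
  phi_{kk} = [rho(k) - sum_{j=1..k-1} phi_{k-1,j} rho(k-j)]
            / [1 - sum_{j=1..k-1} phi_{k-1,j} rho(j)],
  phi_{k,j} = phi_{k-1,j} - phi_{kk} phi_{k-1,k-j},  j = 1..k-1.
Step k = 1:
  phi_11 = rho(1) = -0.7537.
Step k = 2:
  phi_22 = [rho(2) - phi_11 rho(1)] / [1 - phi_11 rho(1)] = [0.7369 - (-0.7537)(-0.7537)] / [1 - (-0.7537)(-0.7537)]
         = 0.16883631 / 0.43193631 = 0.3909.
Therefore phi_{22} = 0.3909.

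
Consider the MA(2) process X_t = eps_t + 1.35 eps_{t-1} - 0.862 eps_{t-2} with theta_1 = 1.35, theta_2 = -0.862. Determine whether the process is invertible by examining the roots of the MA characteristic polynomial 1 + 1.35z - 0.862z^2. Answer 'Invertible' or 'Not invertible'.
\text{Not invertible}

The MA(q) characteristic polynomial is P(z) = 1 + 1.35z - 0.862z^2.
Invertibility requires all roots to lie outside the unit circle, i.e. |z| > 1 for every root.
Set 1 + (1.35) z + (-0.862) z^2 = 0, i.e. a z^2 + b z + c = 0 with a = -0.862, b = 1.35, c = 1.
Discriminant D = b^2 - 4ac = (1.35)^2 - 4*(-0.862)*1 = 1.8225 - (-3.448) = 5.2705.
D >= 0, so the roots are real: z = (-b +/- sqrt(D)) / (2a) = (-1.35 +/- 2.295757) / (-1.724).
  z_1 = (-1.35 + 2.295757) / (-1.724) = -0.5486,   |z_1| = 0.5486.
  z_2 = (-1.35 - 2.295757) / (-1.724) = 2.1147,   |z_2| = 2.1147.
Moduli of all roots: 0.5486, 2.1147.
All moduli strictly greater than 1? No.
Verdict: Not invertible.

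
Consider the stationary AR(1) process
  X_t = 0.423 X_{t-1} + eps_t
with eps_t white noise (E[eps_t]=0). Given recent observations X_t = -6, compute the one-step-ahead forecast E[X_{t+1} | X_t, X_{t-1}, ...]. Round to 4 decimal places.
E[X_{t+1} \mid \mathcal F_t] = -2.5380

For an AR(p) model X_t = c + sum_i phi_i X_{t-i} + eps_t, the
one-step-ahead conditional mean is
  E[X_{t+1} | X_t, ...] = c + sum_i phi_i X_{t+1-i}.
Substitute known values:
  E[X_{t+1} | ...] = (0.423) * (-6)
                   = -2.5380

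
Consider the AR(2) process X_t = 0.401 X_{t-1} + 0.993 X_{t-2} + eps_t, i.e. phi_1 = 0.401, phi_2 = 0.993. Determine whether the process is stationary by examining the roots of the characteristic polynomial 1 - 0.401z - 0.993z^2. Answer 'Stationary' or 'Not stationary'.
\text{Not stationary}

The AR(p) characteristic polynomial is P(z) = 1 - 0.401z - 0.993z^2.
Stationarity requires all roots to lie outside the unit circle, i.e. |z| > 1 for every root.
Set 1 + (-0.401) z + (-0.993) z^2 = 0, i.e. a z^2 + b z + c = 0 with a = -0.993, b = -0.401, c = 1.
Discriminant D = b^2 - 4ac = (-0.401)^2 - 4*(-0.993)*1 = 0.160801 - (-3.972) = 4.132801.
D >= 0, so the roots are real: z = (-b +/- sqrt(D)) / (2a) = (0.401 +/- 2.032929) / (-1.986).
  z_1 = (0.401 + 2.032929) / (-1.986) = -1.2255,   |z_1| = 1.2255.
  z_2 = (0.401 - 2.032929) / (-1.986) = 0.8217,   |z_2| = 0.8217.
Moduli of all roots: 1.2255, 0.8217.
All moduli strictly greater than 1? No.
Verdict: Not stationary.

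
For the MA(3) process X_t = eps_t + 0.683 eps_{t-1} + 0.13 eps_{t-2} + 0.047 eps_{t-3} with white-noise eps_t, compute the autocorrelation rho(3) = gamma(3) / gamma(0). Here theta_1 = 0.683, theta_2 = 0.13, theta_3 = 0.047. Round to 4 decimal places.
\rho(3) = 0.0316

For an MA(q) process with theta_0 = 1, the autocovariance is
  gamma(k) = sigma^2 * sum_{i=0..q-k} theta_i * theta_{i+k},
and rho(k) = gamma(k) / gamma(0). Sigma^2 cancels.
  numerator   = (1)*(0.047) = 0.047.
  denominator = (1)^2 + (0.683)^2 + (0.13)^2 + (0.047)^2 = 1.485598.
  rho(3) = 0.047 / 1.485598 = 0.0316.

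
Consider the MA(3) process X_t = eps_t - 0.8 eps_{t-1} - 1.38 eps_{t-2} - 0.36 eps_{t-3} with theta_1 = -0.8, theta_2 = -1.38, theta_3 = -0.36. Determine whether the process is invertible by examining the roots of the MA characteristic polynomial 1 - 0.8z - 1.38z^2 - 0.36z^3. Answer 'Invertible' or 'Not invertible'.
\text{Not invertible}

The MA(q) characteristic polynomial is P(z) = 1 - 0.8z - 1.38z^2 - 0.36z^3.
Invertibility requires all roots to lie outside the unit circle, i.e. |z| > 1 for every root.
Degree 3: look for a simple real root z0 first, then factor out (1 - z/z0) and solve the remaining quadratic.
Testing z0 = -2.5: P(-2.5) = 1 + (-0.8)(-2.5) + (-1.38)(-2.5)^2 + (-0.36)(-2.5)^3
  = 1 + (2) + (-8.625) + (5.625) = 0.  So z_0 = -2.5 is a root, |z_0| = 2.5.
Divide out the factor (1 + 0.4 z) = (1 - z/z0) (since 1/z0 = -0.4):
  P(z) = (1 + 0.4 z)(1 + (-1.2) z + (-0.9) z^2)
  [check: z-coef -1.2 - (-0.4) = -0.8; z^2-coef -0.9 - (-0.4)(-1.2) = -1.38; z^3-coef -(-0.4)(-0.9) = -0.36.]
Remaining roots from the quadratic factor 1 + (-1.2) z + (-0.9) z^2:
  Set 1 + (-1.2) z + (-0.9) z^2 = 0, i.e. a z^2 + b z + c = 0 with a = -0.9, b = -1.2, c = 1.
  Discriminant D = b^2 - 4ac = (-1.2)^2 - 4*(-0.9)*1 = 1.44 - (-3.6) = 5.04.
  D >= 0, so the roots are real: z = (-b +/- sqrt(D)) / (2a) = (1.2 +/- 2.244994) / (-1.8).
    z_1 = (1.2 + 2.244994) / (-1.8) = -1.9139,   |z_1| = 1.9139.
    z_2 = (1.2 - 2.244994) / (-1.8) = 0.5806,   |z_2| = 0.5806.
Moduli of all roots: 2.5000, 1.9139, 0.5806.
All moduli strictly greater than 1? No.
Verdict: Not invertible.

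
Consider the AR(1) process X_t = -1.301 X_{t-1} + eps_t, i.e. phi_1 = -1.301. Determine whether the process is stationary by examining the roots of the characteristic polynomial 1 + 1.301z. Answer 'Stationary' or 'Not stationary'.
\text{Not stationary}

The AR(p) characteristic polynomial is P(z) = 1 + 1.301z.
Stationarity requires all roots to lie outside the unit circle, i.e. |z| > 1 for every root.
This is linear in z: 1 + (1.301) z = 0  =>  z = -1/(1.301) = -0.76864,  |z| = 0.76864.
Moduli of all roots: 0.7686.
All moduli strictly greater than 1? No.
Verdict: Not stationary.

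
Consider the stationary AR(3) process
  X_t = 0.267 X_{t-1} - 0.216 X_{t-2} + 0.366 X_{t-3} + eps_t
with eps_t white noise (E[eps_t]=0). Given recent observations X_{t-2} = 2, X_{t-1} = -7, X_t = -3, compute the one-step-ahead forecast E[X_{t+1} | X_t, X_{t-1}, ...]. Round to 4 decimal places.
E[X_{t+1} \mid \mathcal F_t] = 1.4430

For an AR(p) model X_t = c + sum_i phi_i X_{t-i} + eps_t, the
one-step-ahead conditional mean is
  E[X_{t+1} | X_t, ...] = c + sum_i phi_i X_{t+1-i}.
Substitute known values:
  E[X_{t+1} | ...] = (0.267) * (-3) + (-0.216) * (-7) + (0.366) * (2)
                   = 1.4430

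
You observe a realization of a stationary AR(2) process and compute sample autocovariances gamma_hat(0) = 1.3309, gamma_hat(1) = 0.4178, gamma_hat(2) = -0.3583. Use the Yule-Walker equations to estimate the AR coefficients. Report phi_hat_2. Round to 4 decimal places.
\hat\phi_{2} = -0.4080

The Yule-Walker equations for an AR(p) process read, in matrix form,
  Gamma_p phi = r_p,   with   (Gamma_p)_{ij} = gamma(|i - j|),
                       (r_p)_i = gamma(i),   i,j = 1..p.
Substitute the sample gammas (Toeplitz matrix and right-hand side of size 2):
  Gamma_p = [[1.3309, 0.4178], [0.4178, 1.3309]]
  r_p     = [0.4178, -0.3583]
Written out:
  1.3309 phi_1 + 0.4178 phi_2 = 0.4178
  0.4178 phi_1 + 1.3309 phi_2 = -0.3583
Solve by Cramer's rule:
  det = gamma(0)^2 - gamma(1)^2 = (1.3309)^2 - (0.4178)^2 = 1.77129481 - 0.17455684 = 1.59673797
  phi_hat_1 = [gamma(1) gamma(0) - gamma(1) gamma(2)] / det = [(0.4178)(1.3309) - (0.4178)(-0.3583)] / 1.59673797 = 0.70574776 / 1.59673797 = 0.442
  phi_hat_2 = [gamma(0) gamma(2) - gamma(1)^2] / det = [(1.3309)(-0.3583) - (0.4178)^2] / 1.59673797 = -0.65141831 / 1.59673797 = -0.408
So phi_hat = [0.4420, -0.4080].
Therefore phi_hat_2 = -0.4080.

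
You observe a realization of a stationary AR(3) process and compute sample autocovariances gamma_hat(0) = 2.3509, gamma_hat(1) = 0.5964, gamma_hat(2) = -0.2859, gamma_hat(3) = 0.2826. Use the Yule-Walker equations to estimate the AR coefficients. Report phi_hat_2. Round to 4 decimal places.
\hat\phi_{2} = -0.2690

The Yule-Walker equations for an AR(p) process read, in matrix form,
  Gamma_p phi = r_p,   with   (Gamma_p)_{ij} = gamma(|i - j|),
                       (r_p)_i = gamma(i),   i,j = 1..p.
Substitute the sample gammas (Toeplitz matrix and right-hand side of size 3):
  Gamma_p = [[2.3509, 0.5964, -0.2859], [0.5964, 2.3509, 0.5964], [-0.2859, 0.5964, 2.3509]]
  r_p     = [0.5964, -0.2859, 0.2826]
Written out (R1..R3):
  (R1) 2.3509 phi_1 + 0.5964 phi_2 - 0.2859 phi_3 = 0.5964
  (R2) 0.5964 phi_1 + 2.3509 phi_2 + 0.5964 phi_3 = -0.2859
  (R3) -0.2859 phi_1 + 0.5964 phi_2 + 2.3509 phi_3 = 0.2826
Gaussian elimination:
  R2 <- R2 - (0.5964/2.3509) R1 = R2 - (0.25369) R1:  2.199599 phi_2 + 0.66893 phi_3 = -0.437201
  R3 <- R3 - (-0.2859/2.3509) R1 = R3 - (-0.121613) R1:  0.66893 phi_2 + 2.316131 phi_3 = 0.35513
  R3 <- R3 - (0.66893/2.199599) R2 = R3 - (0.304114) R2:  2.1127 phi_3 = 0.488089
Back-substitution:
  phi_hat_3 = 0.488089 / 2.1127 = 0.231026
  phi_hat_2 = (-0.437201 - (0.66893)(0.231026)) / 2.199599 = -0.269022
  phi_hat_1 = (0.5964 - (0.5964)(-0.269022) - (-0.2859)(0.231026)) / 2.3509 = 0.350034
So phi_hat = [0.3500, -0.2690, 0.2310].
Therefore phi_hat_2 = -0.2690.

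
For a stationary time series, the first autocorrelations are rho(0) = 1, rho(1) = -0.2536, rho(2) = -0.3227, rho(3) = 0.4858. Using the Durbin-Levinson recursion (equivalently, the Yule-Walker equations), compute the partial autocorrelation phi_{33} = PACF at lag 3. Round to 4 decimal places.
\phi_{33} = 0.3420

The PACF at lag k is phi_{kk}, the last component of the solution
to the Yule-Walker system G_k phi = r_k where
  (G_k)_{ij} = rho(|i - j|), (r_k)_i = rho(i), i,j = 1..k.
Equivalently, Durbin-Levinson gives phi_{kk} iteratively:
  phi_{11} = rho(1)
  phi_{kk} = [rho(k) - sum_{j=1..k-1} phi_{k-1,j} rho(k-j)]
            / [1 - sum_{j=1..k-1} phi_{k-1,j} rho(j)],
  phi_{k,j} = phi_{k-1,j} - phi_{kk} phi_{k-1,k-j},  j = 1..k-1.
Step k = 1:
  phi_11 = rho(1) = -0.2536.
Step k = 2:
  phi_22 = [rho(2) - phi_11 rho(1)] / [1 - phi_11 rho(1)] = [-0.3227 - (-0.2536)(-0.2536)] / [1 - (-0.2536)(-0.2536)]
         = -0.38701296 / 0.93568704 = -0.413614.
  Update: phi_21 = phi_11 - phi_22 phi_11 = -0.2536 - (-0.413614)(-0.2536) = -0.358492.
Step k = 3:
  phi_33 = [rho(3) - phi_21 rho(2) - phi_22 rho(1)] / [1 - phi_21 rho(1) - phi_22 rho(2)]
    numerator   = 0.4858 - (-0.358492)(-0.3227) - (-0.413614)(-0.2536) = 0.26522206
    denominator = 1 - (-0.358492)(-0.2536) - (-0.413614)(-0.3227) = 0.77561319
  phi_33 = 0.26522206 / 0.77561319 = 0.342.
Therefore phi_{33} = 0.3420.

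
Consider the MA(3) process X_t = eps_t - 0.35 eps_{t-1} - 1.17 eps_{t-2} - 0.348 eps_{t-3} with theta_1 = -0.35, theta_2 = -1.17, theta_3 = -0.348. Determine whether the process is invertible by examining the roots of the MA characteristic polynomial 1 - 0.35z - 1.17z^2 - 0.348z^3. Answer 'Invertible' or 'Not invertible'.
\text{Not invertible}

The MA(q) characteristic polynomial is P(z) = 1 - 0.35z - 1.17z^2 - 0.348z^3.
Invertibility requires all roots to lie outside the unit circle, i.e. |z| > 1 for every root.
Degree 3: look for a simple real root z0 first, then factor out (1 - z/z0) and solve the remaining quadratic.
Testing z0 = -2.5: P(-2.5) = 1 + (-0.35)(-2.5) + (-1.17)(-2.5)^2 + (-0.348)(-2.5)^3
  = 1 + (0.875) + (-7.3125) + (5.4375) = 0.  So z_0 = -2.5 is a root, |z_0| = 2.5.
Divide out the factor (1 + 0.4 z) = (1 - z/z0) (since 1/z0 = -0.4):
  P(z) = (1 + 0.4 z)(1 + (-0.75) z + (-0.87) z^2)
  [check: z-coef -0.75 - (-0.4) = -0.35; z^2-coef -0.87 - (-0.4)(-0.75) = -1.17; z^3-coef -(-0.4)(-0.87) = -0.348.]
Remaining roots from the quadratic factor 1 + (-0.75) z + (-0.87) z^2:
  Set 1 + (-0.75) z + (-0.87) z^2 = 0, i.e. a z^2 + b z + c = 0 with a = -0.87, b = -0.75, c = 1.
  Discriminant D = b^2 - 4ac = (-0.75)^2 - 4*(-0.87)*1 = 0.5625 - (-3.48) = 4.0425.
  D >= 0, so the roots are real: z = (-b +/- sqrt(D)) / (2a) = (0.75 +/- 2.010597) / (-1.74).
    z_1 = (0.75 + 2.010597) / (-1.74) = -1.5865,   |z_1| = 1.5865.
    z_2 = (0.75 - 2.010597) / (-1.74) = 0.7245,   |z_2| = 0.7245.
Moduli of all roots: 2.5000, 1.5865, 0.7245.
All moduli strictly greater than 1? No.
Verdict: Not invertible.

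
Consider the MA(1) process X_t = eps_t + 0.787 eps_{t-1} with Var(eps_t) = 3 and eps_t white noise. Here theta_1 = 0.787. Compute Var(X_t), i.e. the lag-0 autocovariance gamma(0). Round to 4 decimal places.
\gamma(0) = 4.8581

For an MA(q) process X_t = eps_t + sum_i theta_i eps_{t-i} with
Var(eps_t) = sigma^2, the variance is
  gamma(0) = sigma^2 * (1 + sum_i theta_i^2).
  sum_i theta_i^2 = (0.787)^2 = 0.619369.
  gamma(0) = 3 * (1 + 0.619369) = 3 * 1.619369 = 4.858107, which rounds to 4.8581.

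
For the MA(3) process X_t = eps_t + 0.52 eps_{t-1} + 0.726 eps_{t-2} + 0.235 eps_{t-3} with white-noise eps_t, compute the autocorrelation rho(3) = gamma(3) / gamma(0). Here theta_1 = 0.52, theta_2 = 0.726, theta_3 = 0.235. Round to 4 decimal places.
\rho(3) = 0.1268

For an MA(q) process with theta_0 = 1, the autocovariance is
  gamma(k) = sigma^2 * sum_{i=0..q-k} theta_i * theta_{i+k},
and rho(k) = gamma(k) / gamma(0). Sigma^2 cancels.
  numerator   = (1)*(0.235) = 0.235.
  denominator = (1)^2 + (0.52)^2 + (0.726)^2 + (0.235)^2 = 1.852701.
  rho(3) = 0.235 / 1.852701 = 0.1268.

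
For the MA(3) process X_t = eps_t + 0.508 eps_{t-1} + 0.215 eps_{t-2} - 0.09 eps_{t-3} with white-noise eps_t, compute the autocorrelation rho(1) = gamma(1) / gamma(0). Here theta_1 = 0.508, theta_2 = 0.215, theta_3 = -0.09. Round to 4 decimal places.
\rho(1) = 0.4556

For an MA(q) process with theta_0 = 1, the autocovariance is
  gamma(k) = sigma^2 * sum_{i=0..q-k} theta_i * theta_{i+k},
and rho(k) = gamma(k) / gamma(0). Sigma^2 cancels.
  numerator   = (1)*(0.508) + (0.508)*(0.215) + (0.215)*(-0.09) = 0.59787.
  denominator = (1)^2 + (0.508)^2 + (0.215)^2 + (-0.09)^2 = 1.312389.
  rho(1) = 0.59787 / 1.312389 = 0.4556.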